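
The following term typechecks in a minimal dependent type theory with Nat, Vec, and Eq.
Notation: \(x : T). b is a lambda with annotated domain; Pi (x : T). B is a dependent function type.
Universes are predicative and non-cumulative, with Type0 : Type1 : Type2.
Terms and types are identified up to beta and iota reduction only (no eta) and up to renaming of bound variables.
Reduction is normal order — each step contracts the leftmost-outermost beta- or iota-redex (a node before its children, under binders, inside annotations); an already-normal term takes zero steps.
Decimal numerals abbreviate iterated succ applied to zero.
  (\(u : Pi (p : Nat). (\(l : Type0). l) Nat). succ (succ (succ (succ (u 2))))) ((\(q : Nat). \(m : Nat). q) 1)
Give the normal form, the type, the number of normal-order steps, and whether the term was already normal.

reduced normal form:
  5
the term's type:
  Nat
reduction steps (normal order): 3
started in normal form: no
first contracted redex: a beta-redex


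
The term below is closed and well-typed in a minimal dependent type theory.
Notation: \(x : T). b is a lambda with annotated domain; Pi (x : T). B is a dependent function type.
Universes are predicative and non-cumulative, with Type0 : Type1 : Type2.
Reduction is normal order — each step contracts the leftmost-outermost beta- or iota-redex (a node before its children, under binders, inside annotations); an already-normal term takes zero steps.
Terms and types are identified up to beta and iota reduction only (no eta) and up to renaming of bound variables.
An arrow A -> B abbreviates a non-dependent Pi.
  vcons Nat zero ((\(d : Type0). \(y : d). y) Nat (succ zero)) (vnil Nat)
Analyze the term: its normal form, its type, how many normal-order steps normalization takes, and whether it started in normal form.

reduced normal form:
  vcons Nat zero (succ zero) (vnil Nat)
the term's type:
  Vec Nat (succ zero)
reduction steps (normal order): 2
started in normal form: no
first redex: a beta-redex


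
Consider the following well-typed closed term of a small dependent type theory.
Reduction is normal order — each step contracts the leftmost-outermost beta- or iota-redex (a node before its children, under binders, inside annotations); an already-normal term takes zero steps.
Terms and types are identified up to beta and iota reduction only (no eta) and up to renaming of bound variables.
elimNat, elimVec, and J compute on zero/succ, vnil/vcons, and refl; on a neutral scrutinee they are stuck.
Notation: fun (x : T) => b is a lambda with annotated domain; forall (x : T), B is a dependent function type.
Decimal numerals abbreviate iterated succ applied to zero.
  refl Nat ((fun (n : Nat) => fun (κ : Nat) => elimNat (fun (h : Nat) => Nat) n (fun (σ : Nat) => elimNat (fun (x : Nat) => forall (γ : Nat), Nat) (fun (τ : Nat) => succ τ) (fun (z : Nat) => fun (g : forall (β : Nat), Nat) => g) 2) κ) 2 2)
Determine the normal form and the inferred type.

reduced normal form:
  refl Nat 4
inferred type:
  Eq Nat 4 4


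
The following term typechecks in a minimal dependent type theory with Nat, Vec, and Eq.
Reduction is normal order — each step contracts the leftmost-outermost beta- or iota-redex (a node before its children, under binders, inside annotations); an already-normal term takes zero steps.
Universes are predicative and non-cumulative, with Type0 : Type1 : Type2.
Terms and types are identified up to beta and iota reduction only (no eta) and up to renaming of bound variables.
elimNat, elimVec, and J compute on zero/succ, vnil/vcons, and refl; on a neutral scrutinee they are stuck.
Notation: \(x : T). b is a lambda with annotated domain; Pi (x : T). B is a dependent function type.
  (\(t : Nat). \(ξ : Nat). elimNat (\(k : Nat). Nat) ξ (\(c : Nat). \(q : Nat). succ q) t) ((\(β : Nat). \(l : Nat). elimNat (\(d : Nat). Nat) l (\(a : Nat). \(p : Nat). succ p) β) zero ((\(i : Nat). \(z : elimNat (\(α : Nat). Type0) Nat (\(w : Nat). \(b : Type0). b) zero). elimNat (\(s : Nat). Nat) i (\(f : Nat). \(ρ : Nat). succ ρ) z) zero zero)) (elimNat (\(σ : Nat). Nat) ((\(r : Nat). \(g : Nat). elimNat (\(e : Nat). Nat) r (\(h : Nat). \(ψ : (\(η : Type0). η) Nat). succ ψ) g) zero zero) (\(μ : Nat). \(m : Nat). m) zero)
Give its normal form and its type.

normal form:
  zero
type:
  Nat
observation: 13 normal-order steps normalize the term, beginning with a beta-redex.


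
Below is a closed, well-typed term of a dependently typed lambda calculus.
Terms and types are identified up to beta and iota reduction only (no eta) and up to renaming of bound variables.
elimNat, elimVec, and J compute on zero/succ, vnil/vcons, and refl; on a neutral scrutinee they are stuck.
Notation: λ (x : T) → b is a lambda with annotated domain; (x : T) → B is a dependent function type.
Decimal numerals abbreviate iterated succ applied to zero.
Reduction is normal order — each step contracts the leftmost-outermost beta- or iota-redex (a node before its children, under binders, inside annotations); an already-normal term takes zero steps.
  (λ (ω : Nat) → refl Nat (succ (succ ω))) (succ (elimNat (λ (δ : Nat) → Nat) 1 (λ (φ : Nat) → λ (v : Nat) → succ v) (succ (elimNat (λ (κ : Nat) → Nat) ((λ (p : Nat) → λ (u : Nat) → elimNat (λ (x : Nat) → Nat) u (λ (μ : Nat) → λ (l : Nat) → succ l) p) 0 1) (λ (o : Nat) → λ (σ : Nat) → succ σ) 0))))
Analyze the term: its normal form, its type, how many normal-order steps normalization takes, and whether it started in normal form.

resulting normal form:
  refl Nat 6
inferred type:
  Eq Nat 6 6
reduction steps (normal order): 12
already normal: no
first redex: a beta-redex


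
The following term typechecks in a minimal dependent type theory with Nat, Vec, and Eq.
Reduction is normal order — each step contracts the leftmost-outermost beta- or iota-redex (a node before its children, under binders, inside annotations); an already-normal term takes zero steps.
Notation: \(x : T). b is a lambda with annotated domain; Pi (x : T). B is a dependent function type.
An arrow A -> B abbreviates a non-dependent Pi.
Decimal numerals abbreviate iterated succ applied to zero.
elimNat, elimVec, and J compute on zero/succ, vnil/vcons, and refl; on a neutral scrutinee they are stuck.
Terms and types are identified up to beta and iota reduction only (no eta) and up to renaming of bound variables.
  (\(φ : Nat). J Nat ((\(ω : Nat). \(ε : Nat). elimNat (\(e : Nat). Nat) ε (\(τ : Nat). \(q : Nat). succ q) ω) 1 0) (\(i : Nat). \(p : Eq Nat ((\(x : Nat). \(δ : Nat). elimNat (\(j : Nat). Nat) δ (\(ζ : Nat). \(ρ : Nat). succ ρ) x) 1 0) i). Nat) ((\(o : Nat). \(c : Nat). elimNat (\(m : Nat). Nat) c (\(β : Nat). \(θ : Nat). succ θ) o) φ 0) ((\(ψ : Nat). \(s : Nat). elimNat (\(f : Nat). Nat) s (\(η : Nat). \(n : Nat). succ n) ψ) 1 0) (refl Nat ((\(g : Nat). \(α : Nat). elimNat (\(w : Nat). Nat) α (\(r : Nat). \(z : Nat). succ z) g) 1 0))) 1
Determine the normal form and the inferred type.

normal form:
  1
the term's type:
  Nat
observation: the term reaches its normal form after 8 normal-order steps.


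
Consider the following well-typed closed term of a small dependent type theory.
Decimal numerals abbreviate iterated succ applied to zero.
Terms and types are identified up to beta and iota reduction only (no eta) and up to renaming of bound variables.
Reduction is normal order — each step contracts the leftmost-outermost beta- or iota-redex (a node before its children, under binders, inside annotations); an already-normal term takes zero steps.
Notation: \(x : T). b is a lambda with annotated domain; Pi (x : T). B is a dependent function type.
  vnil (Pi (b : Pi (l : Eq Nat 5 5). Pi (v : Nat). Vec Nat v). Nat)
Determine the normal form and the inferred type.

normal form:
  vnil (Pi (b : Pi (l : Eq Nat 5 5). Pi (v : Nat). Vec Nat v). Nat)
inferred type:
  Vec (Pi (b : Pi (l : Eq Nat 5 5). Pi (v : Nat). Vec Nat v). Nat) 0
observation: no redex remains anywhere in the term; it is its own normal form.


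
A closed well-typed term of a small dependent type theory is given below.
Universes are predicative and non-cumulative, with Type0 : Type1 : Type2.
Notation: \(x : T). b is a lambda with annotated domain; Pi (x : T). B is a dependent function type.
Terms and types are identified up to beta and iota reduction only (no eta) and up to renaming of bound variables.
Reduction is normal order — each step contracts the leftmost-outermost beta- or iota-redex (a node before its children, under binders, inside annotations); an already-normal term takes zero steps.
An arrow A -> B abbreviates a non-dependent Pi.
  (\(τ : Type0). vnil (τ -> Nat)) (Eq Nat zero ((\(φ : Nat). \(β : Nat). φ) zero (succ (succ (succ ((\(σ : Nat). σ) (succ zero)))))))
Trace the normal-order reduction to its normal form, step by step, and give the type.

reduction (normal order):
  (\(τ : Type0). vnil (τ -> Nat)) (Eq Nat zero ((\(φ : Nat). \(β : Nat). φ) zero (succ (succ (succ ((\(σ : Nat). σ) (succ zero)))))))
  ~> vnil (Eq Nat zero ((\(τ : Nat). \(φ : Nat). τ) zero (succ (succ (succ ((\(β : Nat). β) (succ zero)))))) -> Nat)
  ~> vnil (Eq Nat zero ((\(τ : Nat). zero) (succ (succ (succ ((\(φ : Nat). φ) (succ zero)))))) -> Nat)
  ~> vnil (Eq Nat zero zero -> Nat)
type:
  Vec (Eq Nat zero zero -> Nat) zero


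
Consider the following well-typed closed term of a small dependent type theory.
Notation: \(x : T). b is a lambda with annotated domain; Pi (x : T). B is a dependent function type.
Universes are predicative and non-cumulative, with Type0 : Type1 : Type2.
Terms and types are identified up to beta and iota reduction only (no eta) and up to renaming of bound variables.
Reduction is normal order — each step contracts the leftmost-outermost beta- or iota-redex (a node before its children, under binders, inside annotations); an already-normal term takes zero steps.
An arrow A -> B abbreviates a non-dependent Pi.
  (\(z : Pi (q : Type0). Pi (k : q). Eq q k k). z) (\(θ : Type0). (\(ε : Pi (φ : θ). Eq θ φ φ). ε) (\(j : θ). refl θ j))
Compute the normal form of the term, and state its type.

resulting normal form:
  \(z : Type0). \(q : z). refl z q
the term's type:
  Pi (z : Type0). Pi (q : z). Eq z q q


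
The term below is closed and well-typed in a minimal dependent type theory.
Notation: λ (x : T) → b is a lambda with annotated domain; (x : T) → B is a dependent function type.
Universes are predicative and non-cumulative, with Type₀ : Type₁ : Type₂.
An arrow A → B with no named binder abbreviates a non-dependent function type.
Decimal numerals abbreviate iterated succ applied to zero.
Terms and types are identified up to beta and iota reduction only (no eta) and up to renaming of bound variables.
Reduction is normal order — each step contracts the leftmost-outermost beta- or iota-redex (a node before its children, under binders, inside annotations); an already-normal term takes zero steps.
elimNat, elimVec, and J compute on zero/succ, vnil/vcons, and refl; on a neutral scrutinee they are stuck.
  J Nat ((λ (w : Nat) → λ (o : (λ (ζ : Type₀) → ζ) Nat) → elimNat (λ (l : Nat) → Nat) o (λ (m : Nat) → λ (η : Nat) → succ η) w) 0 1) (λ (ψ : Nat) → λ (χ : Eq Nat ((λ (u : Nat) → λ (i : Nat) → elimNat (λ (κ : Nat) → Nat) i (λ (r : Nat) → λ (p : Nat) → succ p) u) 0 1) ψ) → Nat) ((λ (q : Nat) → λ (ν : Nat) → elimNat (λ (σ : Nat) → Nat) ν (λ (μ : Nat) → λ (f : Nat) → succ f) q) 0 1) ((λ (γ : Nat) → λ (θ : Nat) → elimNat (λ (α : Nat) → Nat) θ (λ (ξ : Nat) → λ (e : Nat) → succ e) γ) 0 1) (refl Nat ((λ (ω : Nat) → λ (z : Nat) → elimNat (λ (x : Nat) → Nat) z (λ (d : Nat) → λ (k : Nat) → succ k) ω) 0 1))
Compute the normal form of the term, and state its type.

resulting normal form:
  1
type:
  Nat
observation: contracting a J iota-redex first, the term normalizes in 4 steps.


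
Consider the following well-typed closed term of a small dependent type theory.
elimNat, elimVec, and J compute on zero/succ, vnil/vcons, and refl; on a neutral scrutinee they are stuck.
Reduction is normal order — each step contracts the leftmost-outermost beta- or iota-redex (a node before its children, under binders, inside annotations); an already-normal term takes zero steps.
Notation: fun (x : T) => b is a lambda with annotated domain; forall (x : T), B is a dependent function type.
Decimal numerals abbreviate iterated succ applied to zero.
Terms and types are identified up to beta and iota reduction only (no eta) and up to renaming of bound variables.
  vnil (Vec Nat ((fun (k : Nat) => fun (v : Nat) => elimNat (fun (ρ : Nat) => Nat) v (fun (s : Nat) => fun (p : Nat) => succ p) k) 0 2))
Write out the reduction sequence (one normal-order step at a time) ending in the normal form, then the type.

normal-order reduction:
  vnil (Vec Nat ((fun (k : Nat) => fun (v : Nat) => elimNat (fun (ρ : Nat) => Nat) v (fun (s : Nat) => fun (p : Nat) => succ p) k) 0 2))
  ~> vnil (Vec Nat ((fun (k : Nat) => elimNat (fun (v : Nat) => Nat) k (fun (ρ : Nat) => fun (s : Nat) => succ s) 0) 2))
  ~> vnil (Vec Nat (elimNat (fun (k : Nat) => Nat) 2 (fun (v : Nat) => fun (ρ : Nat) => succ ρ) 0))
  ~> vnil (Vec Nat 2)
inferred type:
  Vec (Vec Nat 2) 0


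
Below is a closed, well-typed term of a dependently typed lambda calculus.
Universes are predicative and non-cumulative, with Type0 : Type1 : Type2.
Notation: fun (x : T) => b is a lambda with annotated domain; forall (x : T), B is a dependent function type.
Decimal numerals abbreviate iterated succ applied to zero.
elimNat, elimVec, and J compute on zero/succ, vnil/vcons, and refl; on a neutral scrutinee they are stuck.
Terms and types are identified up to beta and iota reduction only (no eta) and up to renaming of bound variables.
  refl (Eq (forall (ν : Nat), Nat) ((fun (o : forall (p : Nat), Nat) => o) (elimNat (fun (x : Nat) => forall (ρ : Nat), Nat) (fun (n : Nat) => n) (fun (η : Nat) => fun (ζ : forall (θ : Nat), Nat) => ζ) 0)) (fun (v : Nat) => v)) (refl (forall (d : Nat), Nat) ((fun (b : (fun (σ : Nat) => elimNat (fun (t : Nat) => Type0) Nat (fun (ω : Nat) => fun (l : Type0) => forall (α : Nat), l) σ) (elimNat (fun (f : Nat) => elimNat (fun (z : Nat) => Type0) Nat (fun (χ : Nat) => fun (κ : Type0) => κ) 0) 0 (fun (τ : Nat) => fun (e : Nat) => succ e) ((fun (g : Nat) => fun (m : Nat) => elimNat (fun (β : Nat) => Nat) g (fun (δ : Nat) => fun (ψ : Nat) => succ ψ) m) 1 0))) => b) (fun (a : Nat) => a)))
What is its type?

inferred type:
  Eq (Eq (forall (ν : Nat), Nat) (fun (o : Nat) => o) (fun (p : Nat) => p)) (refl (forall (x : Nat), Nat) (fun (ρ : Nat) => ρ)) (refl (forall (n : Nat), Nat) (fun (η : Nat) => η))


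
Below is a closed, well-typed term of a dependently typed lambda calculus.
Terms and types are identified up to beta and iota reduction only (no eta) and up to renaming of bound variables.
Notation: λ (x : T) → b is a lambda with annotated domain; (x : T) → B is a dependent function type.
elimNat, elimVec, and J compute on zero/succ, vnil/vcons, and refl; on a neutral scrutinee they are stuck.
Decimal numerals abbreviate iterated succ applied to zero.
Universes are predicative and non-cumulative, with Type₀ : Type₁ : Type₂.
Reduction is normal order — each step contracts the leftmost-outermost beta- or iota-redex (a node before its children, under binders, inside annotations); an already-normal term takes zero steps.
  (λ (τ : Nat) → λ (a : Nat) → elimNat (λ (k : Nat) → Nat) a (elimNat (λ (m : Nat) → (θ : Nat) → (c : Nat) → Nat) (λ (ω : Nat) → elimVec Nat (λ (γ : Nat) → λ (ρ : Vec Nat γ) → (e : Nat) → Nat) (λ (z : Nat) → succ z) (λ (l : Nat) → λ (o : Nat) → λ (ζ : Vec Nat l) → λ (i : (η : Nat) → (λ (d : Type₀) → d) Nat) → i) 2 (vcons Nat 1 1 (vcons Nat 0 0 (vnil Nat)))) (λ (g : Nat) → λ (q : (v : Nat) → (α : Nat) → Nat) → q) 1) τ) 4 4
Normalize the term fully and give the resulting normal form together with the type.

resulting normal form:
  8
the term's type:
  Nat


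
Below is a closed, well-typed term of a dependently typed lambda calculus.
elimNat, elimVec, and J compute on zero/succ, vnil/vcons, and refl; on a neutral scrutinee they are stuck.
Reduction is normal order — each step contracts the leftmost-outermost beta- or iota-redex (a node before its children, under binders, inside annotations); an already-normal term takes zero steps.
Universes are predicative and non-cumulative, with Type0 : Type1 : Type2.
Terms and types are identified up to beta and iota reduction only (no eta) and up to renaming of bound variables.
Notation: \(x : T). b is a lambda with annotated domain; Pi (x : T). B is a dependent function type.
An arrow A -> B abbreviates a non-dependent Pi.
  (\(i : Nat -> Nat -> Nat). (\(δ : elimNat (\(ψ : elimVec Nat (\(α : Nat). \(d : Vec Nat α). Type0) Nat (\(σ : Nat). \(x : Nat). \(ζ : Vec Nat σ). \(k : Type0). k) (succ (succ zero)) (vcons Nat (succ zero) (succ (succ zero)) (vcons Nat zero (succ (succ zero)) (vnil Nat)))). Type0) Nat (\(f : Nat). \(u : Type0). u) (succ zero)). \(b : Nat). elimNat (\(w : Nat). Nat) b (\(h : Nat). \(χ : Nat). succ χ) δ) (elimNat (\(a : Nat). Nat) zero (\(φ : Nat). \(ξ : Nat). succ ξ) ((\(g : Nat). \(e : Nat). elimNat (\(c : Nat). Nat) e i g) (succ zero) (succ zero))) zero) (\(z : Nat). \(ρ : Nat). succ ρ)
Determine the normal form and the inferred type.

resulting normal form:
  succ (succ zero)
inferred type:
  Nat
observation: the term reaches its normal form after 23 normal-order steps.


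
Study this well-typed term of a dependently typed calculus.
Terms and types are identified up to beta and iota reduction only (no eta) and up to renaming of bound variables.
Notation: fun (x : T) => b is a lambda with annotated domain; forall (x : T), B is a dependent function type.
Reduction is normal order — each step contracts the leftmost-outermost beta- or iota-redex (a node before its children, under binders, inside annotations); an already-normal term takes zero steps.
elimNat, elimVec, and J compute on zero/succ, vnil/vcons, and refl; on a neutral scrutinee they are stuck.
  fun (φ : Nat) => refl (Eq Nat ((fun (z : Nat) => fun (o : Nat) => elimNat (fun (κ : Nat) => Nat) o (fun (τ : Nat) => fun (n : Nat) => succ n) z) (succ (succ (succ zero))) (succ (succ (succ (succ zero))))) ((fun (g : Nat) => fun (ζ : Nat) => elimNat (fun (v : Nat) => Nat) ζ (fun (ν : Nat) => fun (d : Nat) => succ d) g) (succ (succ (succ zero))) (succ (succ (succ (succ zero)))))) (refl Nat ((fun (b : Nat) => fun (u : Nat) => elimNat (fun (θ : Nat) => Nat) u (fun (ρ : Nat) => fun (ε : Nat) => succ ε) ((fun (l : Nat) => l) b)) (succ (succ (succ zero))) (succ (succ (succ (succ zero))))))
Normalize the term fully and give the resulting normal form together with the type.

normal form:
  fun (φ : Nat) => refl (Eq Nat (succ (succ (succ (succ (succ (succ (succ zero))))))) (succ (succ (succ (succ (succ (succ (succ zero)))))))) (refl Nat (succ (succ (succ (succ (succ (succ (succ zero))))))))
the term's type:
  forall (φ : Nat), Eq (Eq Nat (succ (succ (succ (succ (succ (succ (succ zero))))))) (succ (succ (succ (succ (succ (succ (succ zero)))))))) (refl Nat (succ (succ (succ (succ (succ (succ (succ zero)))))))) (refl Nat (succ (succ (succ (succ (succ (succ (succ zero))))))))


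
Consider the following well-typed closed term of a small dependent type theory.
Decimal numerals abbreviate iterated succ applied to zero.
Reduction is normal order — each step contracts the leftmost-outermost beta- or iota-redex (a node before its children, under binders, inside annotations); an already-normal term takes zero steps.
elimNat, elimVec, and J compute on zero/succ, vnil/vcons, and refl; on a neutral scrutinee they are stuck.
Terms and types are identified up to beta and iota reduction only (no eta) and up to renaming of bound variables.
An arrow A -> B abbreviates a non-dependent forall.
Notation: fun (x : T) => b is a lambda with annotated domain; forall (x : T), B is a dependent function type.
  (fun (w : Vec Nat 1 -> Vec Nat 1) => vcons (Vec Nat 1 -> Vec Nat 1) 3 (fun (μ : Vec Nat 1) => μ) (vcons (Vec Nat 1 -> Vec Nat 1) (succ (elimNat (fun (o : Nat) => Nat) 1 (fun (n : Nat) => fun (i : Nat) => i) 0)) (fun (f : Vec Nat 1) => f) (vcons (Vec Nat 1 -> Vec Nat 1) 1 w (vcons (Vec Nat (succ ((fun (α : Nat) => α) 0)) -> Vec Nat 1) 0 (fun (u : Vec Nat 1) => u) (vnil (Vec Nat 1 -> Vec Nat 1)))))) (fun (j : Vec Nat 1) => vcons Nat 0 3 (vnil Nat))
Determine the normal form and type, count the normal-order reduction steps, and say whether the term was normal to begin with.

reduced normal form:
  vcons (Vec Nat 1 -> Vec Nat 1) 3 (fun (w : Vec Nat 1) => w) (vcons (Vec Nat 1 -> Vec Nat 1) 2 (fun (μ : Vec Nat 1) => μ) (vcons (Vec Nat 1 -> Vec Nat 1) 1 (fun (o : Vec Nat 1) => vcons Nat 0 3 (vnil Nat)) (vcons (Vec Nat 1 -> Vec Nat 1) 0 (fun (n : Vec Nat 1) => n) (vnil (Vec Nat 1 -> Vec Nat 1)))))
inferred type:
  Vec (Vec Nat 1 -> Vec Nat 1) 4
normal-order step count: 3
term was already normal: no
first contracted redex: a beta-redex


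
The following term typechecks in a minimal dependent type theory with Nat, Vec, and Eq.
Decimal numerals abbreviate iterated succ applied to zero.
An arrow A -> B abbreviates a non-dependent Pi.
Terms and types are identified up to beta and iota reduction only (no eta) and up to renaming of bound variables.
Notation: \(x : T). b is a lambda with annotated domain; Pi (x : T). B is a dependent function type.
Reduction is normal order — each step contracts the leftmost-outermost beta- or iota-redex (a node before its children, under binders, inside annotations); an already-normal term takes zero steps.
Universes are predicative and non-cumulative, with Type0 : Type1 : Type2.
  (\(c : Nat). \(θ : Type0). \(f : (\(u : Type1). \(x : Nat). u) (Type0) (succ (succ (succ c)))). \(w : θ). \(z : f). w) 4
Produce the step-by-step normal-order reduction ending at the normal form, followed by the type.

normal-order reduction sequence:
  (\(c : Nat). \(θ : Type0). \(f : (\(u : Type1). \(x : Nat). u) (Type0) (succ (succ (succ c)))). \(w : θ). \(z : f). w) 4
  ~> \(c : Type0). \(θ : (\(f : Type1). \(u : Nat). f) (Type0) 7). \(x : c). \(w : θ). x
  ~> \(c : Type0). \(θ : (\(f : Nat). Type0) 7). \(u : c). \(x : θ). u
  ~> \(c : Type0). \(θ : Type0). \(f : c). \(u : θ). f
the term's type:
  Pi (c : Type0). Pi (θ : Type0). c -> θ -> c


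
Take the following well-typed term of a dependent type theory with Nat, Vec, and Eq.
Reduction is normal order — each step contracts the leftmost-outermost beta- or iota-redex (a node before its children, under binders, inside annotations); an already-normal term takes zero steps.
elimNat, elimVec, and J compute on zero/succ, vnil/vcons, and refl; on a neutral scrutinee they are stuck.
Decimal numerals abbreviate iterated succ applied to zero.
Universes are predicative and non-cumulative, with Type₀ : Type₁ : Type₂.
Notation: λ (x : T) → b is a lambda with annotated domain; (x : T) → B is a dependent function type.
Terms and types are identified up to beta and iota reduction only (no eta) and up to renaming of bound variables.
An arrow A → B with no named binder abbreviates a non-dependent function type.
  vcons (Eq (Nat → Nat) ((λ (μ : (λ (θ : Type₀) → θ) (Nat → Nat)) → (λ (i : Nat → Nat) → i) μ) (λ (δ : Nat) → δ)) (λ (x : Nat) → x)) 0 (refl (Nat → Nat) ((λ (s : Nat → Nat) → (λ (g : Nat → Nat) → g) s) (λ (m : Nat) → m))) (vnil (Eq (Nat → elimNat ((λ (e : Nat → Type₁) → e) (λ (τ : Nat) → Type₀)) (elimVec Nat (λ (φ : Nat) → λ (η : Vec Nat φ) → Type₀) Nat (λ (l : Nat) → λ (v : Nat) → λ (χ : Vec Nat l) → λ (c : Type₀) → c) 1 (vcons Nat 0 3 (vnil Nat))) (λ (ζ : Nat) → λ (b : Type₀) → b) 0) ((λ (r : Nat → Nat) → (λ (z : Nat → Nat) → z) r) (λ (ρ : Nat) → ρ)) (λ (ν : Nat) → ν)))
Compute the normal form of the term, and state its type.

reduced normal form:
  vcons (Eq (Nat → Nat) (λ (μ : Nat) → μ) (λ (θ : Nat) → θ)) 0 (refl (Nat → Nat) (λ (i : Nat) → i)) (vnil (Eq (Nat → Nat) (λ (δ : Nat) → δ) (λ (x : Nat) → x)))
type:
  Vec (Eq (Nat → Nat) (λ (μ : Nat) → μ) (λ (θ : Nat) → θ)) 1


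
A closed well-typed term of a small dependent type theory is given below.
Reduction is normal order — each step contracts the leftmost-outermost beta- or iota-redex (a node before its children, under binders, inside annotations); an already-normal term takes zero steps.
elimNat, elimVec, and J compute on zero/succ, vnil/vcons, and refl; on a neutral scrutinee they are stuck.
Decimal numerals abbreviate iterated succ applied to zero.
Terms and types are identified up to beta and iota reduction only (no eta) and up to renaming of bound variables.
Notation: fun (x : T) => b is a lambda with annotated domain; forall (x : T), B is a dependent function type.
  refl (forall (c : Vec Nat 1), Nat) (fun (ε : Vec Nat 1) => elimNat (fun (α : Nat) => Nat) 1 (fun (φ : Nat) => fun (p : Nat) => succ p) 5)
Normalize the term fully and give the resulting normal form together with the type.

normal form:
  refl (forall (c : Vec Nat 1), Nat) (fun (ε : Vec Nat 1) => 6)
the term's type:
  Eq (forall (c : Vec Nat 1), Nat) (fun (ε : Vec Nat 1) => 6) (fun (α : Vec Nat 1) => 6)


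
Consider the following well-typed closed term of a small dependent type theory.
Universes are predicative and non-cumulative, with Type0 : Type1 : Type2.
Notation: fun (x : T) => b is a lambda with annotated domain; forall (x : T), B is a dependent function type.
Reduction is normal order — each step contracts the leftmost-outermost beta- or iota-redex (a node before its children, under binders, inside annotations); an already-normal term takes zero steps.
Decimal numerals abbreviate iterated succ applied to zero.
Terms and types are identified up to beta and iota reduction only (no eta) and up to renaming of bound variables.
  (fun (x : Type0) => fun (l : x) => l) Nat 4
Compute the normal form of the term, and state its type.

normal form:
  4
type:
  Nat
observation: 2 normal-order steps separate the term from its normal form.


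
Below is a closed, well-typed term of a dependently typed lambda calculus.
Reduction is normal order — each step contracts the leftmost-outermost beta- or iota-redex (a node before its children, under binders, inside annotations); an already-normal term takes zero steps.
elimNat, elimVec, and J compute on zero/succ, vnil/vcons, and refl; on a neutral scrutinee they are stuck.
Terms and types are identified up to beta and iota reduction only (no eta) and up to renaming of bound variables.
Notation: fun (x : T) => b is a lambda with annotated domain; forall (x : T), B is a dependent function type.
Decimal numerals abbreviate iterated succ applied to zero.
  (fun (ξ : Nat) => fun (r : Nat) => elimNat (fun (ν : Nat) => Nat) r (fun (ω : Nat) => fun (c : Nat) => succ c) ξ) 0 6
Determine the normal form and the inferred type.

normal form:
  6
type:
  Nat
observation: reduction starts at a beta-redex, and 3 normal-order steps reach the normal form.


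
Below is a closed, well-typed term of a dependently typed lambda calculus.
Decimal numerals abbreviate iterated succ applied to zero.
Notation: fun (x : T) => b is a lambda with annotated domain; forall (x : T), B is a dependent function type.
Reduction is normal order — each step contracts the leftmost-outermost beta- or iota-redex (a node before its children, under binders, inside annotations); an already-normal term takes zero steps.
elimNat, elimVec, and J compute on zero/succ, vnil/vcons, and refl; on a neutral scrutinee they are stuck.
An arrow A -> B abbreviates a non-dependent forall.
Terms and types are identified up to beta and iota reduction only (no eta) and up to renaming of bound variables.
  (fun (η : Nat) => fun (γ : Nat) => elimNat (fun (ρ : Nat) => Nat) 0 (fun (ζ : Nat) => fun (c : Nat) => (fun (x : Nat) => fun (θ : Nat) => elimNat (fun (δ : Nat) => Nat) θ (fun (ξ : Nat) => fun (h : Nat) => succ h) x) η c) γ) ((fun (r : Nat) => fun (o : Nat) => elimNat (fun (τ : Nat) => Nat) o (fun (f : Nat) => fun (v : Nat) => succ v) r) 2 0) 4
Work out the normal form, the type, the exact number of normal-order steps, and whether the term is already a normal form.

reduced normal form:
  8
inferred type:
  Nat
reduction steps (normal order): 87
already normal: no
first contracted redex: a beta-redex


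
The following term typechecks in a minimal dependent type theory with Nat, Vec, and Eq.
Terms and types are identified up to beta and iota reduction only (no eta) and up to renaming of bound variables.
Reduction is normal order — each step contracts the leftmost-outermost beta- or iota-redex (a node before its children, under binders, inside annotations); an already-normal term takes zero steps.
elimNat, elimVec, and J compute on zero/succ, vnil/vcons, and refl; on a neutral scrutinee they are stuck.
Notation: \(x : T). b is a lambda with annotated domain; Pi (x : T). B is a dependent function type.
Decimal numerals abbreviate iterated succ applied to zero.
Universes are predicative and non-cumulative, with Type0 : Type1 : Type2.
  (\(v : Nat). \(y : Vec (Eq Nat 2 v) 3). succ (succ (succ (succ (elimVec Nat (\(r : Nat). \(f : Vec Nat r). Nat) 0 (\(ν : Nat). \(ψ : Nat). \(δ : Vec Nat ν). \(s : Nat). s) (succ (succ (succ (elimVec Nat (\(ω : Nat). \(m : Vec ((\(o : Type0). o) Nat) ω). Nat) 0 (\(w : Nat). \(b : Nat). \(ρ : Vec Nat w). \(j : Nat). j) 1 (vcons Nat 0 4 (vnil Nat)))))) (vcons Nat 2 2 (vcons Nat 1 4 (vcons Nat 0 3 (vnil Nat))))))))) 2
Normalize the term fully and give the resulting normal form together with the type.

reduced normal form:
  \(v : Vec (Eq Nat 2 2) 3). 4
type:
  Pi (v : Vec (Eq Nat 2 2) 3). Nat
observation: 17 normal-order steps normalize the term, beginning with a beta-redex.


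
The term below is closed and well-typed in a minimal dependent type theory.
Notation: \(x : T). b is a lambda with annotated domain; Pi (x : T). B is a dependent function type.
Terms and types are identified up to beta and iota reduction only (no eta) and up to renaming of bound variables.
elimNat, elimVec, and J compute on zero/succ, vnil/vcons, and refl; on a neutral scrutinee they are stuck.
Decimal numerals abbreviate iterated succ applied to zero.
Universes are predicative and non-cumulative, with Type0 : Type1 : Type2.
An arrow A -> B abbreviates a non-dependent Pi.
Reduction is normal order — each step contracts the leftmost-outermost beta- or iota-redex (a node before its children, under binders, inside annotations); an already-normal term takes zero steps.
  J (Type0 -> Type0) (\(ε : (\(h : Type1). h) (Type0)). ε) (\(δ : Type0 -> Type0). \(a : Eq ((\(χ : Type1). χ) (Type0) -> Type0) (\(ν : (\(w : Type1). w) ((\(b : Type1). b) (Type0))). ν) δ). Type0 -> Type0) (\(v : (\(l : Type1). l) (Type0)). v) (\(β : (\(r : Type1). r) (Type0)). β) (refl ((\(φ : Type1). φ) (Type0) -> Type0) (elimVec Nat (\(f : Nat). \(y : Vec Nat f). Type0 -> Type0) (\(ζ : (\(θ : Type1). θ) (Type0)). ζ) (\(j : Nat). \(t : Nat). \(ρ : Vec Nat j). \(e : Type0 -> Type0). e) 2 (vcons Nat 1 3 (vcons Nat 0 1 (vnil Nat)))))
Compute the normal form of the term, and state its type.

normal form:
  \(ε : Type0). ε
type:
  Type0 -> Type0


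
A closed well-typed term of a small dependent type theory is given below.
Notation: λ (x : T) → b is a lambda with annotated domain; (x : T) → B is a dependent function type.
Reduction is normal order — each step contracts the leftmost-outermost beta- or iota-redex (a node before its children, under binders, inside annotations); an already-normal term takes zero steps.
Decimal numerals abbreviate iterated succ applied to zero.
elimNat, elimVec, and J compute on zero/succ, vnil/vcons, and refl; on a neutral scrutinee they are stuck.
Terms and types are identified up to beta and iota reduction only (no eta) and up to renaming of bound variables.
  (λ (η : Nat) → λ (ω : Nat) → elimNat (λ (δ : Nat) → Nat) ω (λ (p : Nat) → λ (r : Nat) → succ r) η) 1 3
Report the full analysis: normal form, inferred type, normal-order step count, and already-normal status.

normal form:
  4
the term's type:
  Nat
normal-order step count: 6
term was already normal: no
first redex: a beta-redex


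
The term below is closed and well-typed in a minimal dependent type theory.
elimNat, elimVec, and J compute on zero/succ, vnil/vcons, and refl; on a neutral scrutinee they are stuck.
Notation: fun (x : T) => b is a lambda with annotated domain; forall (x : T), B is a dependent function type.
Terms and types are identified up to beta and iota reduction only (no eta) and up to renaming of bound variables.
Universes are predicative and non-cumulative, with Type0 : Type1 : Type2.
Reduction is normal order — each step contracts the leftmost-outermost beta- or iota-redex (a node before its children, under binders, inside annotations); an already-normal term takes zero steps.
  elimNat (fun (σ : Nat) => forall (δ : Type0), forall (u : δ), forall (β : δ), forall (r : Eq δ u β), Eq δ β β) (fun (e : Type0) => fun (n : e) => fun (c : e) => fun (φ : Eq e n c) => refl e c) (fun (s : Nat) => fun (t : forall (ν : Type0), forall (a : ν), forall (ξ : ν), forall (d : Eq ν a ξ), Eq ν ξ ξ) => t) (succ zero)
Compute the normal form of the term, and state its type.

reduced normal form:
  fun (σ : Type0) => fun (δ : σ) => fun (u : σ) => fun (β : Eq σ δ u) => refl σ u
type:
  forall (σ : Type0), forall (δ : σ), forall (u : σ), forall (β : Eq σ δ u), Eq σ u u


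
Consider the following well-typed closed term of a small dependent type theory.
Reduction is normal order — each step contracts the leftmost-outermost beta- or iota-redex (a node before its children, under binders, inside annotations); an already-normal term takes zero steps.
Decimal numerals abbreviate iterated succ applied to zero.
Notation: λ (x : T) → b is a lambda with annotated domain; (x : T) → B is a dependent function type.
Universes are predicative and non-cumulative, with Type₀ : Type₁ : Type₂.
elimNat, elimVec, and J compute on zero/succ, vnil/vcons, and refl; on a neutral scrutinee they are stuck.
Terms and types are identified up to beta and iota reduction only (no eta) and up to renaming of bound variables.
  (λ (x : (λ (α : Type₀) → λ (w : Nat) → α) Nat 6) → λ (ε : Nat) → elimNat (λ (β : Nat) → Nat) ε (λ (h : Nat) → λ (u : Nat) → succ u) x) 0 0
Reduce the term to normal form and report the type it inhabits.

reduced normal form:
  0
the term's type:
  Nat
observation: the first redex contracted is a beta-redex; the normal form is reached in 3 normal-order steps.


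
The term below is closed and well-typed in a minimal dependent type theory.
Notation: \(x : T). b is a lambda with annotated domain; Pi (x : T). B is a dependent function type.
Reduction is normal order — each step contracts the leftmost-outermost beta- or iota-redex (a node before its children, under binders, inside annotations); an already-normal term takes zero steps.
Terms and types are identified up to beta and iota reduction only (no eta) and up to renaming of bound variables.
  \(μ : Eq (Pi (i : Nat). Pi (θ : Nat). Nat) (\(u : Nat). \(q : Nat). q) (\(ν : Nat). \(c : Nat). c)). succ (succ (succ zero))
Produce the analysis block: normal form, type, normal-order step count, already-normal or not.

reduced normal form:
  \(μ : Eq (Pi (i : Nat). Pi (θ : Nat). Nat) (\(u : Nat). \(q : Nat). q) (\(ν : Nat). \(c : Nat). c)). succ (succ (succ zero))
type:
  Pi (μ : Eq (Pi (i : Nat). Pi (θ : Nat). Nat) (\(u : Nat). \(q : Nat). q) (\(ν : Nat). \(c : Nat). c)). Nat
normal-order step count: 0
started in normal form: yes


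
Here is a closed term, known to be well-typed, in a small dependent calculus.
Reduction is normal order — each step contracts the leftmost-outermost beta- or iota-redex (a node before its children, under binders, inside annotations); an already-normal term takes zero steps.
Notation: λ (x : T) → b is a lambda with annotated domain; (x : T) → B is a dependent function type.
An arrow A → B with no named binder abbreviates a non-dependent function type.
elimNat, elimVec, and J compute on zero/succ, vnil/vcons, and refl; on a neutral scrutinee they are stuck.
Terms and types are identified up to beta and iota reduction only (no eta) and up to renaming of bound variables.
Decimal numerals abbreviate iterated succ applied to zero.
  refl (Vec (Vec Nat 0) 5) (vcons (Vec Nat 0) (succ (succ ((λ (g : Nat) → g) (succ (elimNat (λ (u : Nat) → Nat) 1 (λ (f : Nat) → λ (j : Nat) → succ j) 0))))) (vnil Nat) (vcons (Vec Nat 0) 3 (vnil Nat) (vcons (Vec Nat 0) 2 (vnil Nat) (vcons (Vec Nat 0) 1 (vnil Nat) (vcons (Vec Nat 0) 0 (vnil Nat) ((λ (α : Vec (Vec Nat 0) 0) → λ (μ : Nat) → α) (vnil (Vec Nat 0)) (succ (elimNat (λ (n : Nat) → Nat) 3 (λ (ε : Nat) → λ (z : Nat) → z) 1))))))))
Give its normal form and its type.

reduced normal form:
  refl (Vec (Vec Nat 0) 5) (vcons (Vec Nat 0) 4 (vnil Nat) (vcons (Vec Nat 0) 3 (vnil Nat) (vcons (Vec Nat 0) 2 (vnil Nat) (vcons (Vec Nat 0) 1 (vnil Nat) (vcons (Vec Nat 0) 0 (vnil Nat) (vnil (Vec Nat 0)))))))
inferred type:
  Eq (Vec (Vec Nat 0) 5) (vcons (Vec Nat 0) 4 (vnil Nat) (vcons (Vec Nat 0) 3 (vnil Nat) (vcons (Vec Nat 0) 2 (vnil Nat) (vcons (Vec Nat 0) 1 (vnil Nat) (vcons (Vec Nat 0) 0 (vnil Nat) (vnil (Vec Nat 0))))))) (vcons (Vec Nat 0) 4 (vnil Nat) (vcons (Vec Nat 0) 3 (vnil Nat) (vcons (Vec Nat 0) 2 (vnil Nat) (vcons (Vec Nat 0) 1 (vnil Nat) (vcons (Vec Nat 0) 0 (vnil Nat) (vnil (Vec Nat 0)))))))


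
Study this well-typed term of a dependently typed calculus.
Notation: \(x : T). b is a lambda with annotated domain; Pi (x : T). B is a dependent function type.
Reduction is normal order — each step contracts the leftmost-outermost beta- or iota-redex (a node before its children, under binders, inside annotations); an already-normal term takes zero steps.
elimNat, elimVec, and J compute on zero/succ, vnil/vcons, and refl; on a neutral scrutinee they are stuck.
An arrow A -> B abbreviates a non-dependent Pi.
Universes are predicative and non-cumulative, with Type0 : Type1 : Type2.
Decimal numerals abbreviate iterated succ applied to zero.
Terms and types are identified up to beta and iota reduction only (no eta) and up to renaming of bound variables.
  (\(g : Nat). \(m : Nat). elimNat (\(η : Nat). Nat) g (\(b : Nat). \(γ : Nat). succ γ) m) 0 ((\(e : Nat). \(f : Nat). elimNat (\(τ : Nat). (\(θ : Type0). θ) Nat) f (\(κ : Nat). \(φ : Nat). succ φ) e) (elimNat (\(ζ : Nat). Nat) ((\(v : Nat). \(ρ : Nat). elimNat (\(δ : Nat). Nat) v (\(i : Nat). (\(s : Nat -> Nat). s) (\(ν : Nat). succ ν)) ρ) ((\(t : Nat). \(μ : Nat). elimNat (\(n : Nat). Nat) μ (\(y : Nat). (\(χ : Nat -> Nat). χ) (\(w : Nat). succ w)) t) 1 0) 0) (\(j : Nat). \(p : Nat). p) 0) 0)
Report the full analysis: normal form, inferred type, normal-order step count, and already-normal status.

resulting normal form:
  1
the term's type:
  Nat
steps to reach normal form (normal order): 24
already normal: no
first redex: a beta-redex


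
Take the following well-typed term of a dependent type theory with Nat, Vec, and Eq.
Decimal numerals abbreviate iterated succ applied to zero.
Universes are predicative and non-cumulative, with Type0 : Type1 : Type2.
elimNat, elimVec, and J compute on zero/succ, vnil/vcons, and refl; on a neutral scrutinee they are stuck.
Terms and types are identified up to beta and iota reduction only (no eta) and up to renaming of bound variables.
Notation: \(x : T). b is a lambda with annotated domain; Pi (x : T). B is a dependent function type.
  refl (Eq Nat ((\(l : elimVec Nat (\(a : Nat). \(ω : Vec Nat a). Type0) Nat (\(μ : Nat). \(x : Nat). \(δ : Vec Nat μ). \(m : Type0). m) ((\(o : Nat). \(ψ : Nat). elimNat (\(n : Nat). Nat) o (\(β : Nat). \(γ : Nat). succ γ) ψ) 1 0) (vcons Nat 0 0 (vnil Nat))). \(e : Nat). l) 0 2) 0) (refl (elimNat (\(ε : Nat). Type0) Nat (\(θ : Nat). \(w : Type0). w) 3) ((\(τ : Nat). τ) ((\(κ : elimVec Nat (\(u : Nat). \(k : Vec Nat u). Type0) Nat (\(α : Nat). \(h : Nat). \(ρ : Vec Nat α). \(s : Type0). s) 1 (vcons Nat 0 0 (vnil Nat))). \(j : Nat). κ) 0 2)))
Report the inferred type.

the term's type:
  Eq (Eq Nat 0 0) (refl Nat 0) (refl Nat 0)
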